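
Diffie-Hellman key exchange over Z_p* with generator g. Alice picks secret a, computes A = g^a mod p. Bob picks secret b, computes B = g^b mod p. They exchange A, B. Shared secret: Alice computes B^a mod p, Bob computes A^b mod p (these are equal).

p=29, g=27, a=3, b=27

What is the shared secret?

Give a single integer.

Answer: 18

Derivation:
A = 27^3 mod 29  (bits of 3 = 11)
  bit 0 = 1: r = r^2 * 27 mod 29 = 1^2 * 27 = 1*27 = 27
  bit 1 = 1: r = r^2 * 27 mod 29 = 27^2 * 27 = 4*27 = 21
  -> A = 21
B = 27^27 mod 29  (bits of 27 = 11011)
  bit 0 = 1: r = r^2 * 27 mod 29 = 1^2 * 27 = 1*27 = 27
  bit 1 = 1: r = r^2 * 27 mod 29 = 27^2 * 27 = 4*27 = 21
  bit 2 = 0: r = r^2 mod 29 = 21^2 = 6
  bit 3 = 1: r = r^2 * 27 mod 29 = 6^2 * 27 = 7*27 = 15
  bit 4 = 1: r = r^2 * 27 mod 29 = 15^2 * 27 = 22*27 = 14
  -> B = 14
s = B^a = 14^3 mod 29  (bits of 3 = 11)
  bit 0 = 1: r = r^2 * 14 mod 29 = 1^2 * 14 = 1*14 = 14
  bit 1 = 1: r = r^2 * 14 mod 29 = 14^2 * 14 = 22*14 = 18
  -> s = B^a = 18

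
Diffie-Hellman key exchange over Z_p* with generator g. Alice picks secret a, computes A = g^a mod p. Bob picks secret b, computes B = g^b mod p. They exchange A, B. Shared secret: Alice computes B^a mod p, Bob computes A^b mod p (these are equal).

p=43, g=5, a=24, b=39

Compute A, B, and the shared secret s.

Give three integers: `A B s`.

Answer: 4 32 41

Derivation:
A = 5^24 mod 43  (bits of 24 = 11000)
  bit 0 = 1: r = r^2 * 5 mod 43 = 1^2 * 5 = 1*5 = 5
  bit 1 = 1: r = r^2 * 5 mod 43 = 5^2 * 5 = 25*5 = 39
  bit 2 = 0: r = r^2 mod 43 = 39^2 = 16
  bit 3 = 0: r = r^2 mod 43 = 16^2 = 41
  bit 4 = 0: r = r^2 mod 43 = 41^2 = 4
  -> A = 4
B = 5^39 mod 43  (bits of 39 = 100111)
  bit 0 = 1: r = r^2 * 5 mod 43 = 1^2 * 5 = 1*5 = 5
  bit 1 = 0: r = r^2 mod 43 = 5^2 = 25
  bit 2 = 0: r = r^2 mod 43 = 25^2 = 23
  bit 3 = 1: r = r^2 * 5 mod 43 = 23^2 * 5 = 13*5 = 22
  bit 4 = 1: r = r^2 * 5 mod 43 = 22^2 * 5 = 11*5 = 12
  bit 5 = 1: r = r^2 * 5 mod 43 = 12^2 * 5 = 15*5 = 32
  -> B = 32
s = B^a = 32^24 mod 43  (bits of 24 = 11000)
  bit 0 = 1: r = r^2 * 32 mod 43 = 1^2 * 32 = 1*32 = 32
  bit 1 = 1: r = r^2 * 32 mod 43 = 32^2 * 32 = 35*32 = 2
  bit 2 = 0: r = r^2 mod 43 = 2^2 = 4
  bit 3 = 0: r = r^2 mod 43 = 4^2 = 16
  bit 4 = 0: r = r^2 mod 43 = 16^2 = 41
  -> s = B^a = 41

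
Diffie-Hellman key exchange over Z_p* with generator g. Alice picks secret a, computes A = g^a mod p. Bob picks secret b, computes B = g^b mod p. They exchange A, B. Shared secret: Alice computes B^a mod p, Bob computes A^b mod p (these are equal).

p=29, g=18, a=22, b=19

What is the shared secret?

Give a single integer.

A = 18^22 mod 29  (bits of 22 = 10110)
  bit 0 = 1: r = r^2 * 18 mod 29 = 1^2 * 18 = 1*18 = 18
  bit 1 = 0: r = r^2 mod 29 = 18^2 = 5
  bit 2 = 1: r = r^2 * 18 mod 29 = 5^2 * 18 = 25*18 = 15
  bit 3 = 1: r = r^2 * 18 mod 29 = 15^2 * 18 = 22*18 = 19
  bit 4 = 0: r = r^2 mod 29 = 19^2 = 13
  -> A = 13
B = 18^19 mod 29  (bits of 19 = 10011)
  bit 0 = 1: r = r^2 * 18 mod 29 = 1^2 * 18 = 1*18 = 18
  bit 1 = 0: r = r^2 mod 29 = 18^2 = 5
  bit 2 = 0: r = r^2 mod 29 = 5^2 = 25
  bit 3 = 1: r = r^2 * 18 mod 29 = 25^2 * 18 = 16*18 = 27
  bit 4 = 1: r = r^2 * 18 mod 29 = 27^2 * 18 = 4*18 = 14
  -> B = 14
s = B^a = 14^22 mod 29  (bits of 22 = 10110)
  bit 0 = 1: r = r^2 * 14 mod 29 = 1^2 * 14 = 1*14 = 14
  bit 1 = 0: r = r^2 mod 29 = 14^2 = 22
  bit 2 = 1: r = r^2 * 14 mod 29 = 22^2 * 14 = 20*14 = 19
  bit 3 = 1: r = r^2 * 14 mod 29 = 19^2 * 14 = 13*14 = 8
  bit 4 = 0: r = r^2 mod 29 = 8^2 = 6
  -> s = B^a = 6

Answer: 6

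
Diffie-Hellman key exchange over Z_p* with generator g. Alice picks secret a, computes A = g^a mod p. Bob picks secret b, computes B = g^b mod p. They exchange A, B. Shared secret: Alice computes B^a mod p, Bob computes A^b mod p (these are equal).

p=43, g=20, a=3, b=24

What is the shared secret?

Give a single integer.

Answer: 35

Derivation:
A = 20^3 mod 43  (bits of 3 = 11)
  bit 0 = 1: r = r^2 * 20 mod 43 = 1^2 * 20 = 1*20 = 20
  bit 1 = 1: r = r^2 * 20 mod 43 = 20^2 * 20 = 13*20 = 2
  -> A = 2
B = 20^24 mod 43  (bits of 24 = 11000)
  bit 0 = 1: r = r^2 * 20 mod 43 = 1^2 * 20 = 1*20 = 20
  bit 1 = 1: r = r^2 * 20 mod 43 = 20^2 * 20 = 13*20 = 2
  bit 2 = 0: r = r^2 mod 43 = 2^2 = 4
  bit 3 = 0: r = r^2 mod 43 = 4^2 = 16
  bit 4 = 0: r = r^2 mod 43 = 16^2 = 41
  -> B = 41
s = B^a = 41^3 mod 43  (bits of 3 = 11)
  bit 0 = 1: r = r^2 * 41 mod 43 = 1^2 * 41 = 1*41 = 41
  bit 1 = 1: r = r^2 * 41 mod 43 = 41^2 * 41 = 4*41 = 35
  -> s = B^a = 35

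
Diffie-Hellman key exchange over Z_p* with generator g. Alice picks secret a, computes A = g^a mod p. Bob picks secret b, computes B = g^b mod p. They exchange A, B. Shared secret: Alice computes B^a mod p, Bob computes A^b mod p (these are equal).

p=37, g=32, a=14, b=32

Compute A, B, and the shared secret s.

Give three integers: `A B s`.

Answer: 28 9 34

Derivation:
A = 32^14 mod 37  (bits of 14 = 1110)
  bit 0 = 1: r = r^2 * 32 mod 37 = 1^2 * 32 = 1*32 = 32
  bit 1 = 1: r = r^2 * 32 mod 37 = 32^2 * 32 = 25*32 = 23
  bit 2 = 1: r = r^2 * 32 mod 37 = 23^2 * 32 = 11*32 = 19
  bit 3 = 0: r = r^2 mod 37 = 19^2 = 28
  -> A = 28
B = 32^32 mod 37  (bits of 32 = 100000)
  bit 0 = 1: r = r^2 * 32 mod 37 = 1^2 * 32 = 1*32 = 32
  bit 1 = 0: r = r^2 mod 37 = 32^2 = 25
  bit 2 = 0: r = r^2 mod 37 = 25^2 = 33
  bit 3 = 0: r = r^2 mod 37 = 33^2 = 16
  bit 4 = 0: r = r^2 mod 37 = 16^2 = 34
  bit 5 = 0: r = r^2 mod 37 = 34^2 = 9
  -> B = 9
s = B^a = 9^14 mod 37  (bits of 14 = 1110)
  bit 0 = 1: r = r^2 * 9 mod 37 = 1^2 * 9 = 1*9 = 9
  bit 1 = 1: r = r^2 * 9 mod 37 = 9^2 * 9 = 7*9 = 26
  bit 2 = 1: r = r^2 * 9 mod 37 = 26^2 * 9 = 10*9 = 16
  bit 3 = 0: r = r^2 mod 37 = 16^2 = 34
  -> s = B^a = 34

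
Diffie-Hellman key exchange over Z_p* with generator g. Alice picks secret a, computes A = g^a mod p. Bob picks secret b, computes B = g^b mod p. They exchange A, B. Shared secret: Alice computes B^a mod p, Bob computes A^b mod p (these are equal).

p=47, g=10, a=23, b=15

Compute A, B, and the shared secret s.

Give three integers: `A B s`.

Answer: 46 40 46

Derivation:
A = 10^23 mod 47  (bits of 23 = 10111)
  bit 0 = 1: r = r^2 * 10 mod 47 = 1^2 * 10 = 1*10 = 10
  bit 1 = 0: r = r^2 mod 47 = 10^2 = 6
  bit 2 = 1: r = r^2 * 10 mod 47 = 6^2 * 10 = 36*10 = 31
  bit 3 = 1: r = r^2 * 10 mod 47 = 31^2 * 10 = 21*10 = 22
  bit 4 = 1: r = r^2 * 10 mod 47 = 22^2 * 10 = 14*10 = 46
  -> A = 46
B = 10^15 mod 47  (bits of 15 = 1111)
  bit 0 = 1: r = r^2 * 10 mod 47 = 1^2 * 10 = 1*10 = 10
  bit 1 = 1: r = r^2 * 10 mod 47 = 10^2 * 10 = 6*10 = 13
  bit 2 = 1: r = r^2 * 10 mod 47 = 13^2 * 10 = 28*10 = 45
  bit 3 = 1: r = r^2 * 10 mod 47 = 45^2 * 10 = 4*10 = 40
  -> B = 40
s = B^a = 40^23 mod 47  (bits of 23 = 10111)
  bit 0 = 1: r = r^2 * 40 mod 47 = 1^2 * 40 = 1*40 = 40
  bit 1 = 0: r = r^2 mod 47 = 40^2 = 2
  bit 2 = 1: r = r^2 * 40 mod 47 = 2^2 * 40 = 4*40 = 19
  bit 3 = 1: r = r^2 * 40 mod 47 = 19^2 * 40 = 32*40 = 11
  bit 4 = 1: r = r^2 * 40 mod 47 = 11^2 * 40 = 27*40 = 46
  -> s = B^a = 46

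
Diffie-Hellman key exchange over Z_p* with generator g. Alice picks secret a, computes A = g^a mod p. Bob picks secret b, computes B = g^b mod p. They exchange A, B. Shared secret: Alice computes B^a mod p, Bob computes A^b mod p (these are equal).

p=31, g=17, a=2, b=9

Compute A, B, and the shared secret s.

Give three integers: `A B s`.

Answer: 10 27 16

Derivation:
A = 17^2 mod 31  (bits of 2 = 10)
  bit 0 = 1: r = r^2 * 17 mod 31 = 1^2 * 17 = 1*17 = 17
  bit 1 = 0: r = r^2 mod 31 = 17^2 = 10
  -> A = 10
B = 17^9 mod 31  (bits of 9 = 1001)
  bit 0 = 1: r = r^2 * 17 mod 31 = 1^2 * 17 = 1*17 = 17
  bit 1 = 0: r = r^2 mod 31 = 17^2 = 10
  bit 2 = 0: r = r^2 mod 31 = 10^2 = 7
  bit 3 = 1: r = r^2 * 17 mod 31 = 7^2 * 17 = 18*17 = 27
  -> B = 27
s = B^a = 27^2 mod 31  (bits of 2 = 10)
  bit 0 = 1: r = r^2 * 27 mod 31 = 1^2 * 27 = 1*27 = 27
  bit 1 = 0: r = r^2 mod 31 = 27^2 = 16
  -> s = B^a = 16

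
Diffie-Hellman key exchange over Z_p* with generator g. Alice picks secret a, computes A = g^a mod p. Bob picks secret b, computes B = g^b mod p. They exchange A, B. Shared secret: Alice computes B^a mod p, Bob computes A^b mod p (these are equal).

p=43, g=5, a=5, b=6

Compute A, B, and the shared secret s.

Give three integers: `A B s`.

A = 5^5 mod 43  (bits of 5 = 101)
  bit 0 = 1: r = r^2 * 5 mod 43 = 1^2 * 5 = 1*5 = 5
  bit 1 = 0: r = r^2 mod 43 = 5^2 = 25
  bit 2 = 1: r = r^2 * 5 mod 43 = 25^2 * 5 = 23*5 = 29
  -> A = 29
B = 5^6 mod 43  (bits of 6 = 110)
  bit 0 = 1: r = r^2 * 5 mod 43 = 1^2 * 5 = 1*5 = 5
  bit 1 = 1: r = r^2 * 5 mod 43 = 5^2 * 5 = 25*5 = 39
  bit 2 = 0: r = r^2 mod 43 = 39^2 = 16
  -> B = 16
s = B^a = 16^5 mod 43  (bits of 5 = 101)
  bit 0 = 1: r = r^2 * 16 mod 43 = 1^2 * 16 = 1*16 = 16
  bit 1 = 0: r = r^2 mod 43 = 16^2 = 41
  bit 2 = 1: r = r^2 * 16 mod 43 = 41^2 * 16 = 4*16 = 21
  -> s = B^a = 21

Answer: 29 16 21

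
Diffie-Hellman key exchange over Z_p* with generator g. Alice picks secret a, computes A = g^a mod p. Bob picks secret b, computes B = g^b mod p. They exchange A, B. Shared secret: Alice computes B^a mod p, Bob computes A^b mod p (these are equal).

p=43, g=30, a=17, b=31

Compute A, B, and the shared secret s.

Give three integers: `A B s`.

A = 30^17 mod 43  (bits of 17 = 10001)
  bit 0 = 1: r = r^2 * 30 mod 43 = 1^2 * 30 = 1*30 = 30
  bit 1 = 0: r = r^2 mod 43 = 30^2 = 40
  bit 2 = 0: r = r^2 mod 43 = 40^2 = 9
  bit 3 = 0: r = r^2 mod 43 = 9^2 = 38
  bit 4 = 1: r = r^2 * 30 mod 43 = 38^2 * 30 = 25*30 = 19
  -> A = 19
B = 30^31 mod 43  (bits of 31 = 11111)
  bit 0 = 1: r = r^2 * 30 mod 43 = 1^2 * 30 = 1*30 = 30
  bit 1 = 1: r = r^2 * 30 mod 43 = 30^2 * 30 = 40*30 = 39
  bit 2 = 1: r = r^2 * 30 mod 43 = 39^2 * 30 = 16*30 = 7
  bit 3 = 1: r = r^2 * 30 mod 43 = 7^2 * 30 = 6*30 = 8
  bit 4 = 1: r = r^2 * 30 mod 43 = 8^2 * 30 = 21*30 = 28
  -> B = 28
s = B^a = 28^17 mod 43  (bits of 17 = 10001)
  bit 0 = 1: r = r^2 * 28 mod 43 = 1^2 * 28 = 1*28 = 28
  bit 1 = 0: r = r^2 mod 43 = 28^2 = 10
  bit 2 = 0: r = r^2 mod 43 = 10^2 = 14
  bit 3 = 0: r = r^2 mod 43 = 14^2 = 24
  bit 4 = 1: r = r^2 * 28 mod 43 = 24^2 * 28 = 17*28 = 3
  -> s = B^a = 3

Answer: 19 28 3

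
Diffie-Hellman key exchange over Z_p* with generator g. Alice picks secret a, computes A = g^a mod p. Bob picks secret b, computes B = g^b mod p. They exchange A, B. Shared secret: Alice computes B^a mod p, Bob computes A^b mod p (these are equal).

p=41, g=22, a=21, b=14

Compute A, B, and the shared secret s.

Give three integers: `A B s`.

Answer: 19 39 39

Derivation:
A = 22^21 mod 41  (bits of 21 = 10101)
  bit 0 = 1: r = r^2 * 22 mod 41 = 1^2 * 22 = 1*22 = 22
  bit 1 = 0: r = r^2 mod 41 = 22^2 = 33
  bit 2 = 1: r = r^2 * 22 mod 41 = 33^2 * 22 = 23*22 = 14
  bit 3 = 0: r = r^2 mod 41 = 14^2 = 32
  bit 4 = 1: r = r^2 * 22 mod 41 = 32^2 * 22 = 40*22 = 19
  -> A = 19
B = 22^14 mod 41  (bits of 14 = 1110)
  bit 0 = 1: r = r^2 * 22 mod 41 = 1^2 * 22 = 1*22 = 22
  bit 1 = 1: r = r^2 * 22 mod 41 = 22^2 * 22 = 33*22 = 29
  bit 2 = 1: r = r^2 * 22 mod 41 = 29^2 * 22 = 21*22 = 11
  bit 3 = 0: r = r^2 mod 41 = 11^2 = 39
  -> B = 39
s = B^a = 39^21 mod 41  (bits of 21 = 10101)
  bit 0 = 1: r = r^2 * 39 mod 41 = 1^2 * 39 = 1*39 = 39
  bit 1 = 0: r = r^2 mod 41 = 39^2 = 4
  bit 2 = 1: r = r^2 * 39 mod 41 = 4^2 * 39 = 16*39 = 9
  bit 3 = 0: r = r^2 mod 41 = 9^2 = 40
  bit 4 = 1: r = r^2 * 39 mod 41 = 40^2 * 39 = 1*39 = 39
  -> s = B^a = 39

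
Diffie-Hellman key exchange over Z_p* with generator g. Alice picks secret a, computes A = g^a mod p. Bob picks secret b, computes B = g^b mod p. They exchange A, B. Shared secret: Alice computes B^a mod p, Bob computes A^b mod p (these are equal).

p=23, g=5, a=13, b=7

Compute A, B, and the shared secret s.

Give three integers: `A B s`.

Answer: 21 17 10

Derivation:
A = 5^13 mod 23  (bits of 13 = 1101)
  bit 0 = 1: r = r^2 * 5 mod 23 = 1^2 * 5 = 1*5 = 5
  bit 1 = 1: r = r^2 * 5 mod 23 = 5^2 * 5 = 2*5 = 10
  bit 2 = 0: r = r^2 mod 23 = 10^2 = 8
  bit 3 = 1: r = r^2 * 5 mod 23 = 8^2 * 5 = 18*5 = 21
  -> A = 21
B = 5^7 mod 23  (bits of 7 = 111)
  bit 0 = 1: r = r^2 * 5 mod 23 = 1^2 * 5 = 1*5 = 5
  bit 1 = 1: r = r^2 * 5 mod 23 = 5^2 * 5 = 2*5 = 10
  bit 2 = 1: r = r^2 * 5 mod 23 = 10^2 * 5 = 8*5 = 17
  -> B = 17
s = B^a = 17^13 mod 23  (bits of 13 = 1101)
  bit 0 = 1: r = r^2 * 17 mod 23 = 1^2 * 17 = 1*17 = 17
  bit 1 = 1: r = r^2 * 17 mod 23 = 17^2 * 17 = 13*17 = 14
  bit 2 = 0: r = r^2 mod 23 = 14^2 = 12
  bit 3 = 1: r = r^2 * 17 mod 23 = 12^2 * 17 = 6*17 = 10
  -> s = B^a = 10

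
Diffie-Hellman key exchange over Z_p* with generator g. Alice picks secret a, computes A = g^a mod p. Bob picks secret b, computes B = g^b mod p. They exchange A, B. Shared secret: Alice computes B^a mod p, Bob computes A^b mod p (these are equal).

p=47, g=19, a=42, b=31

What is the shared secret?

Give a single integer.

A = 19^42 mod 47  (bits of 42 = 101010)
  bit 0 = 1: r = r^2 * 19 mod 47 = 1^2 * 19 = 1*19 = 19
  bit 1 = 0: r = r^2 mod 47 = 19^2 = 32
  bit 2 = 1: r = r^2 * 19 mod 47 = 32^2 * 19 = 37*19 = 45
  bit 3 = 0: r = r^2 mod 47 = 45^2 = 4
  bit 4 = 1: r = r^2 * 19 mod 47 = 4^2 * 19 = 16*19 = 22
  bit 5 = 0: r = r^2 mod 47 = 22^2 = 14
  -> A = 14
B = 19^31 mod 47  (bits of 31 = 11111)
  bit 0 = 1: r = r^2 * 19 mod 47 = 1^2 * 19 = 1*19 = 19
  bit 1 = 1: r = r^2 * 19 mod 47 = 19^2 * 19 = 32*19 = 44
  bit 2 = 1: r = r^2 * 19 mod 47 = 44^2 * 19 = 9*19 = 30
  bit 3 = 1: r = r^2 * 19 mod 47 = 30^2 * 19 = 7*19 = 39
  bit 4 = 1: r = r^2 * 19 mod 47 = 39^2 * 19 = 17*19 = 41
  -> B = 41
s = B^a = 41^42 mod 47  (bits of 42 = 101010)
  bit 0 = 1: r = r^2 * 41 mod 47 = 1^2 * 41 = 1*41 = 41
  bit 1 = 0: r = r^2 mod 47 = 41^2 = 36
  bit 2 = 1: r = r^2 * 41 mod 47 = 36^2 * 41 = 27*41 = 26
  bit 3 = 0: r = r^2 mod 47 = 26^2 = 18
  bit 4 = 1: r = r^2 * 41 mod 47 = 18^2 * 41 = 42*41 = 30
  bit 5 = 0: r = r^2 mod 47 = 30^2 = 7
  -> s = B^a = 7

Answer: 7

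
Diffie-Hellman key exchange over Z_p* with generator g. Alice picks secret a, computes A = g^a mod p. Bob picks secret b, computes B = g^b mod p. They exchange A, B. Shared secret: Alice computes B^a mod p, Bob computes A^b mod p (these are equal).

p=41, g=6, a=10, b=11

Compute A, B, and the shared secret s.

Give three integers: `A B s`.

Answer: 32 28 9

Derivation:
A = 6^10 mod 41  (bits of 10 = 1010)
  bit 0 = 1: r = r^2 * 6 mod 41 = 1^2 * 6 = 1*6 = 6
  bit 1 = 0: r = r^2 mod 41 = 6^2 = 36
  bit 2 = 1: r = r^2 * 6 mod 41 = 36^2 * 6 = 25*6 = 27
  bit 3 = 0: r = r^2 mod 41 = 27^2 = 32
  -> A = 32
B = 6^11 mod 41  (bits of 11 = 1011)
  bit 0 = 1: r = r^2 * 6 mod 41 = 1^2 * 6 = 1*6 = 6
  bit 1 = 0: r = r^2 mod 41 = 6^2 = 36
  bit 2 = 1: r = r^2 * 6 mod 41 = 36^2 * 6 = 25*6 = 27
  bit 3 = 1: r = r^2 * 6 mod 41 = 27^2 * 6 = 32*6 = 28
  -> B = 28
s = B^a = 28^10 mod 41  (bits of 10 = 1010)
  bit 0 = 1: r = r^2 * 28 mod 41 = 1^2 * 28 = 1*28 = 28
  bit 1 = 0: r = r^2 mod 41 = 28^2 = 5
  bit 2 = 1: r = r^2 * 28 mod 41 = 5^2 * 28 = 25*28 = 3
  bit 3 = 0: r = r^2 mod 41 = 3^2 = 9
  -> s = B^a = 9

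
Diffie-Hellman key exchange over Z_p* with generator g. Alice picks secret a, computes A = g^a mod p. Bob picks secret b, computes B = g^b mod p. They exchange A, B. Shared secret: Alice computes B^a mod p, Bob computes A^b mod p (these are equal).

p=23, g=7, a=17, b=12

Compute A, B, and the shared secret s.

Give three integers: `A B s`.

A = 7^17 mod 23  (bits of 17 = 10001)
  bit 0 = 1: r = r^2 * 7 mod 23 = 1^2 * 7 = 1*7 = 7
  bit 1 = 0: r = r^2 mod 23 = 7^2 = 3
  bit 2 = 0: r = r^2 mod 23 = 3^2 = 9
  bit 3 = 0: r = r^2 mod 23 = 9^2 = 12
  bit 4 = 1: r = r^2 * 7 mod 23 = 12^2 * 7 = 6*7 = 19
  -> A = 19
B = 7^12 mod 23  (bits of 12 = 1100)
  bit 0 = 1: r = r^2 * 7 mod 23 = 1^2 * 7 = 1*7 = 7
  bit 1 = 1: r = r^2 * 7 mod 23 = 7^2 * 7 = 3*7 = 21
  bit 2 = 0: r = r^2 mod 23 = 21^2 = 4
  bit 3 = 0: r = r^2 mod 23 = 4^2 = 16
  -> B = 16
s = B^a = 16^17 mod 23  (bits of 17 = 10001)
  bit 0 = 1: r = r^2 * 16 mod 23 = 1^2 * 16 = 1*16 = 16
  bit 1 = 0: r = r^2 mod 23 = 16^2 = 3
  bit 2 = 0: r = r^2 mod 23 = 3^2 = 9
  bit 3 = 0: r = r^2 mod 23 = 9^2 = 12
  bit 4 = 1: r = r^2 * 16 mod 23 = 12^2 * 16 = 6*16 = 4
  -> s = B^a = 4

Answer: 19 16 4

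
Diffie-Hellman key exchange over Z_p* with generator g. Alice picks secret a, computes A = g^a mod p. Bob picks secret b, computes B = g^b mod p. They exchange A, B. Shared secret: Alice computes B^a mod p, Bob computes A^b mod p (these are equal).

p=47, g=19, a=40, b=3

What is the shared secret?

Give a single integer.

A = 19^40 mod 47  (bits of 40 = 101000)
  bit 0 = 1: r = r^2 * 19 mod 47 = 1^2 * 19 = 1*19 = 19
  bit 1 = 0: r = r^2 mod 47 = 19^2 = 32
  bit 2 = 1: r = r^2 * 19 mod 47 = 32^2 * 19 = 37*19 = 45
  bit 3 = 0: r = r^2 mod 47 = 45^2 = 4
  bit 4 = 0: r = r^2 mod 47 = 4^2 = 16
  bit 5 = 0: r = r^2 mod 47 = 16^2 = 21
  -> A = 21
B = 19^3 mod 47  (bits of 3 = 11)
  bit 0 = 1: r = r^2 * 19 mod 47 = 1^2 * 19 = 1*19 = 19
  bit 1 = 1: r = r^2 * 19 mod 47 = 19^2 * 19 = 32*19 = 44
  -> B = 44
s = B^a = 44^40 mod 47  (bits of 40 = 101000)
  bit 0 = 1: r = r^2 * 44 mod 47 = 1^2 * 44 = 1*44 = 44
  bit 1 = 0: r = r^2 mod 47 = 44^2 = 9
  bit 2 = 1: r = r^2 * 44 mod 47 = 9^2 * 44 = 34*44 = 39
  bit 3 = 0: r = r^2 mod 47 = 39^2 = 17
  bit 4 = 0: r = r^2 mod 47 = 17^2 = 7
  bit 5 = 0: r = r^2 mod 47 = 7^2 = 2
  -> s = B^a = 2

Answer: 2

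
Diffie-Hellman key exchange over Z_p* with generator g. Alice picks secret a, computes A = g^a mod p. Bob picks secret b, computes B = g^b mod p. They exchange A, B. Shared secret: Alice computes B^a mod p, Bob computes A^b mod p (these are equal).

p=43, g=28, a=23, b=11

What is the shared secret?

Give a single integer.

Answer: 28

Derivation:
A = 28^23 mod 43  (bits of 23 = 10111)
  bit 0 = 1: r = r^2 * 28 mod 43 = 1^2 * 28 = 1*28 = 28
  bit 1 = 0: r = r^2 mod 43 = 28^2 = 10
  bit 2 = 1: r = r^2 * 28 mod 43 = 10^2 * 28 = 14*28 = 5
  bit 3 = 1: r = r^2 * 28 mod 43 = 5^2 * 28 = 25*28 = 12
  bit 4 = 1: r = r^2 * 28 mod 43 = 12^2 * 28 = 15*28 = 33
  -> A = 33
B = 28^11 mod 43  (bits of 11 = 1011)
  bit 0 = 1: r = r^2 * 28 mod 43 = 1^2 * 28 = 1*28 = 28
  bit 1 = 0: r = r^2 mod 43 = 28^2 = 10
  bit 2 = 1: r = r^2 * 28 mod 43 = 10^2 * 28 = 14*28 = 5
  bit 3 = 1: r = r^2 * 28 mod 43 = 5^2 * 28 = 25*28 = 12
  -> B = 12
s = B^a = 12^23 mod 43  (bits of 23 = 10111)
  bit 0 = 1: r = r^2 * 12 mod 43 = 1^2 * 12 = 1*12 = 12
  bit 1 = 0: r = r^2 mod 43 = 12^2 = 15
  bit 2 = 1: r = r^2 * 12 mod 43 = 15^2 * 12 = 10*12 = 34
  bit 3 = 1: r = r^2 * 12 mod 43 = 34^2 * 12 = 38*12 = 26
  bit 4 = 1: r = r^2 * 12 mod 43 = 26^2 * 12 = 31*12 = 28
  -> s = B^a = 28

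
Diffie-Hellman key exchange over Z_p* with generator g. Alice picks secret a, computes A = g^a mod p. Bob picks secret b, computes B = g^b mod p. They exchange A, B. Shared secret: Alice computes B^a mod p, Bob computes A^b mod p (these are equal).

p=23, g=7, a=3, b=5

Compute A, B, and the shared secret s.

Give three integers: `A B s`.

A = 7^3 mod 23  (bits of 3 = 11)
  bit 0 = 1: r = r^2 * 7 mod 23 = 1^2 * 7 = 1*7 = 7
  bit 1 = 1: r = r^2 * 7 mod 23 = 7^2 * 7 = 3*7 = 21
  -> A = 21
B = 7^5 mod 23  (bits of 5 = 101)
  bit 0 = 1: r = r^2 * 7 mod 23 = 1^2 * 7 = 1*7 = 7
  bit 1 = 0: r = r^2 mod 23 = 7^2 = 3
  bit 2 = 1: r = r^2 * 7 mod 23 = 3^2 * 7 = 9*7 = 17
  -> B = 17
s = B^a = 17^3 mod 23  (bits of 3 = 11)
  bit 0 = 1: r = r^2 * 17 mod 23 = 1^2 * 17 = 1*17 = 17
  bit 1 = 1: r = r^2 * 17 mod 23 = 17^2 * 17 = 13*17 = 14
  -> s = B^a = 14

Answer: 21 17 14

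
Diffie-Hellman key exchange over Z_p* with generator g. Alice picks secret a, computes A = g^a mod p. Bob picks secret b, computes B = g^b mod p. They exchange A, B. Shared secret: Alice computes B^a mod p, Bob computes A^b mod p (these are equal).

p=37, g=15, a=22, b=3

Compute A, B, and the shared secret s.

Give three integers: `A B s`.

A = 15^22 mod 37  (bits of 22 = 10110)
  bit 0 = 1: r = r^2 * 15 mod 37 = 1^2 * 15 = 1*15 = 15
  bit 1 = 0: r = r^2 mod 37 = 15^2 = 3
  bit 2 = 1: r = r^2 * 15 mod 37 = 3^2 * 15 = 9*15 = 24
  bit 3 = 1: r = r^2 * 15 mod 37 = 24^2 * 15 = 21*15 = 19
  bit 4 = 0: r = r^2 mod 37 = 19^2 = 28
  -> A = 28
B = 15^3 mod 37  (bits of 3 = 11)
  bit 0 = 1: r = r^2 * 15 mod 37 = 1^2 * 15 = 1*15 = 15
  bit 1 = 1: r = r^2 * 15 mod 37 = 15^2 * 15 = 3*15 = 8
  -> B = 8
s = B^a = 8^22 mod 37  (bits of 22 = 10110)
  bit 0 = 1: r = r^2 * 8 mod 37 = 1^2 * 8 = 1*8 = 8
  bit 1 = 0: r = r^2 mod 37 = 8^2 = 27
  bit 2 = 1: r = r^2 * 8 mod 37 = 27^2 * 8 = 26*8 = 23
  bit 3 = 1: r = r^2 * 8 mod 37 = 23^2 * 8 = 11*8 = 14
  bit 4 = 0: r = r^2 mod 37 = 14^2 = 11
  -> s = B^a = 11

Answer: 28 8 11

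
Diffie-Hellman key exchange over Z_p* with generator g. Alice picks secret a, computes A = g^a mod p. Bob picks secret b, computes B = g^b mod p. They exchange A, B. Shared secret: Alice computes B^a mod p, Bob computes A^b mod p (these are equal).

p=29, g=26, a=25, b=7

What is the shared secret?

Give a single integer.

Answer: 17

Derivation:
A = 26^25 mod 29  (bits of 25 = 11001)
  bit 0 = 1: r = r^2 * 26 mod 29 = 1^2 * 26 = 1*26 = 26
  bit 1 = 1: r = r^2 * 26 mod 29 = 26^2 * 26 = 9*26 = 2
  bit 2 = 0: r = r^2 mod 29 = 2^2 = 4
  bit 3 = 0: r = r^2 mod 29 = 4^2 = 16
  bit 4 = 1: r = r^2 * 26 mod 29 = 16^2 * 26 = 24*26 = 15
  -> A = 15
B = 26^7 mod 29  (bits of 7 = 111)
  bit 0 = 1: r = r^2 * 26 mod 29 = 1^2 * 26 = 1*26 = 26
  bit 1 = 1: r = r^2 * 26 mod 29 = 26^2 * 26 = 9*26 = 2
  bit 2 = 1: r = r^2 * 26 mod 29 = 2^2 * 26 = 4*26 = 17
  -> B = 17
s = B^a = 17^25 mod 29  (bits of 25 = 11001)
  bit 0 = 1: r = r^2 * 17 mod 29 = 1^2 * 17 = 1*17 = 17
  bit 1 = 1: r = r^2 * 17 mod 29 = 17^2 * 17 = 28*17 = 12
  bit 2 = 0: r = r^2 mod 29 = 12^2 = 28
  bit 3 = 0: r = r^2 mod 29 = 28^2 = 1
  bit 4 = 1: r = r^2 * 17 mod 29 = 1^2 * 17 = 1*17 = 17
  -> s = B^a = 17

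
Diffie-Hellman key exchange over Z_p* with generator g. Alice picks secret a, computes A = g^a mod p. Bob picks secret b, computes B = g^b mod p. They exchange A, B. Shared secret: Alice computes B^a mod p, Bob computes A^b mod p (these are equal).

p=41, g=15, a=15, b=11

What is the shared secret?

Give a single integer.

Answer: 14

Derivation:
A = 15^15 mod 41  (bits of 15 = 1111)
  bit 0 = 1: r = r^2 * 15 mod 41 = 1^2 * 15 = 1*15 = 15
  bit 1 = 1: r = r^2 * 15 mod 41 = 15^2 * 15 = 20*15 = 13
  bit 2 = 1: r = r^2 * 15 mod 41 = 13^2 * 15 = 5*15 = 34
  bit 3 = 1: r = r^2 * 15 mod 41 = 34^2 * 15 = 8*15 = 38
  -> A = 38
B = 15^11 mod 41  (bits of 11 = 1011)
  bit 0 = 1: r = r^2 * 15 mod 41 = 1^2 * 15 = 1*15 = 15
  bit 1 = 0: r = r^2 mod 41 = 15^2 = 20
  bit 2 = 1: r = r^2 * 15 mod 41 = 20^2 * 15 = 31*15 = 14
  bit 3 = 1: r = r^2 * 15 mod 41 = 14^2 * 15 = 32*15 = 29
  -> B = 29
s = B^a = 29^15 mod 41  (bits of 15 = 1111)
  bit 0 = 1: r = r^2 * 29 mod 41 = 1^2 * 29 = 1*29 = 29
  bit 1 = 1: r = r^2 * 29 mod 41 = 29^2 * 29 = 21*29 = 35
  bit 2 = 1: r = r^2 * 29 mod 41 = 35^2 * 29 = 36*29 = 19
  bit 3 = 1: r = r^2 * 29 mod 41 = 19^2 * 29 = 33*29 = 14
  -> s = B^a = 14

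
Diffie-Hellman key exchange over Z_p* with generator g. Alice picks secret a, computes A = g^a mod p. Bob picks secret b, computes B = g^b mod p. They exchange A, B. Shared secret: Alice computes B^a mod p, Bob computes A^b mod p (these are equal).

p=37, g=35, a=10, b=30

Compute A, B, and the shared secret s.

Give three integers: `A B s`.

A = 35^10 mod 37  (bits of 10 = 1010)
  bit 0 = 1: r = r^2 * 35 mod 37 = 1^2 * 35 = 1*35 = 35
  bit 1 = 0: r = r^2 mod 37 = 35^2 = 4
  bit 2 = 1: r = r^2 * 35 mod 37 = 4^2 * 35 = 16*35 = 5
  bit 3 = 0: r = r^2 mod 37 = 5^2 = 25
  -> A = 25
B = 35^30 mod 37  (bits of 30 = 11110)
  bit 0 = 1: r = r^2 * 35 mod 37 = 1^2 * 35 = 1*35 = 35
  bit 1 = 1: r = r^2 * 35 mod 37 = 35^2 * 35 = 4*35 = 29
  bit 2 = 1: r = r^2 * 35 mod 37 = 29^2 * 35 = 27*35 = 20
  bit 3 = 1: r = r^2 * 35 mod 37 = 20^2 * 35 = 30*35 = 14
  bit 4 = 0: r = r^2 mod 37 = 14^2 = 11
  -> B = 11
s = B^a = 11^10 mod 37  (bits of 10 = 1010)
  bit 0 = 1: r = r^2 * 11 mod 37 = 1^2 * 11 = 1*11 = 11
  bit 1 = 0: r = r^2 mod 37 = 11^2 = 10
  bit 2 = 1: r = r^2 * 11 mod 37 = 10^2 * 11 = 26*11 = 27
  bit 3 = 0: r = r^2 mod 37 = 27^2 = 26
  -> s = B^a = 26

Answer: 25 11 26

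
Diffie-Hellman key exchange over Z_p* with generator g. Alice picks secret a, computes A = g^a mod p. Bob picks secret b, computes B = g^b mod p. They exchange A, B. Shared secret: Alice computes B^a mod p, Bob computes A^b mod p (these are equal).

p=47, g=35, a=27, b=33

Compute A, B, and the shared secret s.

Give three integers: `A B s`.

A = 35^27 mod 47  (bits of 27 = 11011)
  bit 0 = 1: r = r^2 * 35 mod 47 = 1^2 * 35 = 1*35 = 35
  bit 1 = 1: r = r^2 * 35 mod 47 = 35^2 * 35 = 3*35 = 11
  bit 2 = 0: r = r^2 mod 47 = 11^2 = 27
  bit 3 = 1: r = r^2 * 35 mod 47 = 27^2 * 35 = 24*35 = 41
  bit 4 = 1: r = r^2 * 35 mod 47 = 41^2 * 35 = 36*35 = 38
  -> A = 38
B = 35^33 mod 47  (bits of 33 = 100001)
  bit 0 = 1: r = r^2 * 35 mod 47 = 1^2 * 35 = 1*35 = 35
  bit 1 = 0: r = r^2 mod 47 = 35^2 = 3
  bit 2 = 0: r = r^2 mod 47 = 3^2 = 9
  bit 3 = 0: r = r^2 mod 47 = 9^2 = 34
  bit 4 = 0: r = r^2 mod 47 = 34^2 = 28
  bit 5 = 1: r = r^2 * 35 mod 47 = 28^2 * 35 = 32*35 = 39
  -> B = 39
s = B^a = 39^27 mod 47  (bits of 27 = 11011)
  bit 0 = 1: r = r^2 * 39 mod 47 = 1^2 * 39 = 1*39 = 39
  bit 1 = 1: r = r^2 * 39 mod 47 = 39^2 * 39 = 17*39 = 5
  bit 2 = 0: r = r^2 mod 47 = 5^2 = 25
  bit 3 = 1: r = r^2 * 39 mod 47 = 25^2 * 39 = 14*39 = 29
  bit 4 = 1: r = r^2 * 39 mod 47 = 29^2 * 39 = 42*39 = 40
  -> s = B^a = 40

Answer: 38 39 40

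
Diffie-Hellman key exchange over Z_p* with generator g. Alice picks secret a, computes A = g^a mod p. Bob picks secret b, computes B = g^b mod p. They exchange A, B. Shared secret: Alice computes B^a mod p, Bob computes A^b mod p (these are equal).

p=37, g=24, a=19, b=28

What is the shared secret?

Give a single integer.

Answer: 33

Derivation:
A = 24^19 mod 37  (bits of 19 = 10011)
  bit 0 = 1: r = r^2 * 24 mod 37 = 1^2 * 24 = 1*24 = 24
  bit 1 = 0: r = r^2 mod 37 = 24^2 = 21
  bit 2 = 0: r = r^2 mod 37 = 21^2 = 34
  bit 3 = 1: r = r^2 * 24 mod 37 = 34^2 * 24 = 9*24 = 31
  bit 4 = 1: r = r^2 * 24 mod 37 = 31^2 * 24 = 36*24 = 13
  -> A = 13
B = 24^28 mod 37  (bits of 28 = 11100)
  bit 0 = 1: r = r^2 * 24 mod 37 = 1^2 * 24 = 1*24 = 24
  bit 1 = 1: r = r^2 * 24 mod 37 = 24^2 * 24 = 21*24 = 23
  bit 2 = 1: r = r^2 * 24 mod 37 = 23^2 * 24 = 11*24 = 5
  bit 3 = 0: r = r^2 mod 37 = 5^2 = 25
  bit 4 = 0: r = r^2 mod 37 = 25^2 = 33
  -> B = 33
s = B^a = 33^19 mod 37  (bits of 19 = 10011)
  bit 0 = 1: r = r^2 * 33 mod 37 = 1^2 * 33 = 1*33 = 33
  bit 1 = 0: r = r^2 mod 37 = 33^2 = 16
  bit 2 = 0: r = r^2 mod 37 = 16^2 = 34
  bit 3 = 1: r = r^2 * 33 mod 37 = 34^2 * 33 = 9*33 = 1
  bit 4 = 1: r = r^2 * 33 mod 37 = 1^2 * 33 = 1*33 = 33
  -> s = B^a = 33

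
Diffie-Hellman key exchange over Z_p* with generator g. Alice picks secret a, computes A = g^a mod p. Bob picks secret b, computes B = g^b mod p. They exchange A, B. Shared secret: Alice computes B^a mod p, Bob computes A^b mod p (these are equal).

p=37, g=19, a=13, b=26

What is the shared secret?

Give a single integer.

A = 19^13 mod 37  (bits of 13 = 1101)
  bit 0 = 1: r = r^2 * 19 mod 37 = 1^2 * 19 = 1*19 = 19
  bit 1 = 1: r = r^2 * 19 mod 37 = 19^2 * 19 = 28*19 = 14
  bit 2 = 0: r = r^2 mod 37 = 14^2 = 11
  bit 3 = 1: r = r^2 * 19 mod 37 = 11^2 * 19 = 10*19 = 5
  -> A = 5
B = 19^26 mod 37  (bits of 26 = 11010)
  bit 0 = 1: r = r^2 * 19 mod 37 = 1^2 * 19 = 1*19 = 19
  bit 1 = 1: r = r^2 * 19 mod 37 = 19^2 * 19 = 28*19 = 14
  bit 2 = 0: r = r^2 mod 37 = 14^2 = 11
  bit 3 = 1: r = r^2 * 19 mod 37 = 11^2 * 19 = 10*19 = 5
  bit 4 = 0: r = r^2 mod 37 = 5^2 = 25
  -> B = 25
s = B^a = 25^13 mod 37  (bits of 13 = 1101)
  bit 0 = 1: r = r^2 * 25 mod 37 = 1^2 * 25 = 1*25 = 25
  bit 1 = 1: r = r^2 * 25 mod 37 = 25^2 * 25 = 33*25 = 11
  bit 2 = 0: r = r^2 mod 37 = 11^2 = 10
  bit 3 = 1: r = r^2 * 25 mod 37 = 10^2 * 25 = 26*25 = 21
  -> s = B^a = 21

Answer: 21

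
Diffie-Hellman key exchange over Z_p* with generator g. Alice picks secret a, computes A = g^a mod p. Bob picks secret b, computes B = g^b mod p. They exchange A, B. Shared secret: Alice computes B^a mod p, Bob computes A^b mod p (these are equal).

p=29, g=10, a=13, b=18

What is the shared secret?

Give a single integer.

A = 10^13 mod 29  (bits of 13 = 1101)
  bit 0 = 1: r = r^2 * 10 mod 29 = 1^2 * 10 = 1*10 = 10
  bit 1 = 1: r = r^2 * 10 mod 29 = 10^2 * 10 = 13*10 = 14
  bit 2 = 0: r = r^2 mod 29 = 14^2 = 22
  bit 3 = 1: r = r^2 * 10 mod 29 = 22^2 * 10 = 20*10 = 26
  -> A = 26
B = 10^18 mod 29  (bits of 18 = 10010)
  bit 0 = 1: r = r^2 * 10 mod 29 = 1^2 * 10 = 1*10 = 10
  bit 1 = 0: r = r^2 mod 29 = 10^2 = 13
  bit 2 = 0: r = r^2 mod 29 = 13^2 = 24
  bit 3 = 1: r = r^2 * 10 mod 29 = 24^2 * 10 = 25*10 = 18
  bit 4 = 0: r = r^2 mod 29 = 18^2 = 5
  -> B = 5
s = B^a = 5^13 mod 29  (bits of 13 = 1101)
  bit 0 = 1: r = r^2 * 5 mod 29 = 1^2 * 5 = 1*5 = 5
  bit 1 = 1: r = r^2 * 5 mod 29 = 5^2 * 5 = 25*5 = 9
  bit 2 = 0: r = r^2 mod 29 = 9^2 = 23
  bit 3 = 1: r = r^2 * 5 mod 29 = 23^2 * 5 = 7*5 = 6
  -> s = B^a = 6

Answer: 6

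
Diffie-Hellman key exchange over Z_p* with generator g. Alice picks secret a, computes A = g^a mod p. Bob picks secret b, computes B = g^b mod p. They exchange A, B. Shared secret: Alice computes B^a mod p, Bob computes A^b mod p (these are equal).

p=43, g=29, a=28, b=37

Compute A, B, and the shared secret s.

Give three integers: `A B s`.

A = 29^28 mod 43  (bits of 28 = 11100)
  bit 0 = 1: r = r^2 * 29 mod 43 = 1^2 * 29 = 1*29 = 29
  bit 1 = 1: r = r^2 * 29 mod 43 = 29^2 * 29 = 24*29 = 8
  bit 2 = 1: r = r^2 * 29 mod 43 = 8^2 * 29 = 21*29 = 7
  bit 3 = 0: r = r^2 mod 43 = 7^2 = 6
  bit 4 = 0: r = r^2 mod 43 = 6^2 = 36
  -> A = 36
B = 29^37 mod 43  (bits of 37 = 100101)
  bit 0 = 1: r = r^2 * 29 mod 43 = 1^2 * 29 = 1*29 = 29
  bit 1 = 0: r = r^2 mod 43 = 29^2 = 24
  bit 2 = 0: r = r^2 mod 43 = 24^2 = 17
  bit 3 = 1: r = r^2 * 29 mod 43 = 17^2 * 29 = 31*29 = 39
  bit 4 = 0: r = r^2 mod 43 = 39^2 = 16
  bit 5 = 1: r = r^2 * 29 mod 43 = 16^2 * 29 = 41*29 = 28
  -> B = 28
s = B^a = 28^28 mod 43  (bits of 28 = 11100)
  bit 0 = 1: r = r^2 * 28 mod 43 = 1^2 * 28 = 1*28 = 28
  bit 1 = 1: r = r^2 * 28 mod 43 = 28^2 * 28 = 10*28 = 22
  bit 2 = 1: r = r^2 * 28 mod 43 = 22^2 * 28 = 11*28 = 7
  bit 3 = 0: r = r^2 mod 43 = 7^2 = 6
  bit 4 = 0: r = r^2 mod 43 = 6^2 = 36
  -> s = B^a = 36

Answer: 36 28 36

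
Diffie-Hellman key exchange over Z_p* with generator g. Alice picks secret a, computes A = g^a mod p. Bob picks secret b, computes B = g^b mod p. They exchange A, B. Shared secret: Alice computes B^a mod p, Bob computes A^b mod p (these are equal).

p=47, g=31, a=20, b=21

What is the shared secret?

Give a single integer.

A = 31^20 mod 47  (bits of 20 = 10100)
  bit 0 = 1: r = r^2 * 31 mod 47 = 1^2 * 31 = 1*31 = 31
  bit 1 = 0: r = r^2 mod 47 = 31^2 = 21
  bit 2 = 1: r = r^2 * 31 mod 47 = 21^2 * 31 = 18*31 = 41
  bit 3 = 0: r = r^2 mod 47 = 41^2 = 36
  bit 4 = 0: r = r^2 mod 47 = 36^2 = 27
  -> A = 27
B = 31^21 mod 47  (bits of 21 = 10101)
  bit 0 = 1: r = r^2 * 31 mod 47 = 1^2 * 31 = 1*31 = 31
  bit 1 = 0: r = r^2 mod 47 = 31^2 = 21
  bit 2 = 1: r = r^2 * 31 mod 47 = 21^2 * 31 = 18*31 = 41
  bit 3 = 0: r = r^2 mod 47 = 41^2 = 36
  bit 4 = 1: r = r^2 * 31 mod 47 = 36^2 * 31 = 27*31 = 38
  -> B = 38
s = B^a = 38^20 mod 47  (bits of 20 = 10100)
  bit 0 = 1: r = r^2 * 38 mod 47 = 1^2 * 38 = 1*38 = 38
  bit 1 = 0: r = r^2 mod 47 = 38^2 = 34
  bit 2 = 1: r = r^2 * 38 mod 47 = 34^2 * 38 = 28*38 = 30
  bit 3 = 0: r = r^2 mod 47 = 30^2 = 7
  bit 4 = 0: r = r^2 mod 47 = 7^2 = 2
  -> s = B^a = 2

Answer: 2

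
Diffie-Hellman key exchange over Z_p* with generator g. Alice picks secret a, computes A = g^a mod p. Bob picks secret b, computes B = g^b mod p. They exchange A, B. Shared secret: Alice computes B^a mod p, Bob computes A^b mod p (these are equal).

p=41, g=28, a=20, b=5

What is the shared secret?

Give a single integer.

Answer: 40

Derivation:
A = 28^20 mod 41  (bits of 20 = 10100)
  bit 0 = 1: r = r^2 * 28 mod 41 = 1^2 * 28 = 1*28 = 28
  bit 1 = 0: r = r^2 mod 41 = 28^2 = 5
  bit 2 = 1: r = r^2 * 28 mod 41 = 5^2 * 28 = 25*28 = 3
  bit 3 = 0: r = r^2 mod 41 = 3^2 = 9
  bit 4 = 0: r = r^2 mod 41 = 9^2 = 40
  -> A = 40
B = 28^5 mod 41  (bits of 5 = 101)
  bit 0 = 1: r = r^2 * 28 mod 41 = 1^2 * 28 = 1*28 = 28
  bit 1 = 0: r = r^2 mod 41 = 28^2 = 5
  bit 2 = 1: r = r^2 * 28 mod 41 = 5^2 * 28 = 25*28 = 3
  -> B = 3
s = B^a = 3^20 mod 41  (bits of 20 = 10100)
  bit 0 = 1: r = r^2 * 3 mod 41 = 1^2 * 3 = 1*3 = 3
  bit 1 = 0: r = r^2 mod 41 = 3^2 = 9
  bit 2 = 1: r = r^2 * 3 mod 41 = 9^2 * 3 = 40*3 = 38
  bit 3 = 0: r = r^2 mod 41 = 38^2 = 9
  bit 4 = 0: r = r^2 mod 41 = 9^2 = 40
  -> s = B^a = 40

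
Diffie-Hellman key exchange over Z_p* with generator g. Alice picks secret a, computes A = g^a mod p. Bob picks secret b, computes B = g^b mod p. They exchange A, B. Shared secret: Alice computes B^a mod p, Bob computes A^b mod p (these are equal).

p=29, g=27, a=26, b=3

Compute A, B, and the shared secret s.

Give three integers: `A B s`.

Answer: 22 21 5

Derivation:
A = 27^26 mod 29  (bits of 26 = 11010)
  bit 0 = 1: r = r^2 * 27 mod 29 = 1^2 * 27 = 1*27 = 27
  bit 1 = 1: r = r^2 * 27 mod 29 = 27^2 * 27 = 4*27 = 21
  bit 2 = 0: r = r^2 mod 29 = 21^2 = 6
  bit 3 = 1: r = r^2 * 27 mod 29 = 6^2 * 27 = 7*27 = 15
  bit 4 = 0: r = r^2 mod 29 = 15^2 = 22
  -> A = 22
B = 27^3 mod 29  (bits of 3 = 11)
  bit 0 = 1: r = r^2 * 27 mod 29 = 1^2 * 27 = 1*27 = 27
  bit 1 = 1: r = r^2 * 27 mod 29 = 27^2 * 27 = 4*27 = 21
  -> B = 21
s = B^a = 21^26 mod 29  (bits of 26 = 11010)
  bit 0 = 1: r = r^2 * 21 mod 29 = 1^2 * 21 = 1*21 = 21
  bit 1 = 1: r = r^2 * 21 mod 29 = 21^2 * 21 = 6*21 = 10
  bit 2 = 0: r = r^2 mod 29 = 10^2 = 13
  bit 3 = 1: r = r^2 * 21 mod 29 = 13^2 * 21 = 24*21 = 11
  bit 4 = 0: r = r^2 mod 29 = 11^2 = 5
  -> s = B^a = 5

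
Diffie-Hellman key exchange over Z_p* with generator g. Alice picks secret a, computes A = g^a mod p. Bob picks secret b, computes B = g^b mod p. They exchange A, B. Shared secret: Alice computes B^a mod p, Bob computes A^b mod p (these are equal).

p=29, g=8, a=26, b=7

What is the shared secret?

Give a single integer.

A = 8^26 mod 29  (bits of 26 = 11010)
  bit 0 = 1: r = r^2 * 8 mod 29 = 1^2 * 8 = 1*8 = 8
  bit 1 = 1: r = r^2 * 8 mod 29 = 8^2 * 8 = 6*8 = 19
  bit 2 = 0: r = r^2 mod 29 = 19^2 = 13
  bit 3 = 1: r = r^2 * 8 mod 29 = 13^2 * 8 = 24*8 = 18
  bit 4 = 0: r = r^2 mod 29 = 18^2 = 5
  -> A = 5
B = 8^7 mod 29  (bits of 7 = 111)
  bit 0 = 1: r = r^2 * 8 mod 29 = 1^2 * 8 = 1*8 = 8
  bit 1 = 1: r = r^2 * 8 mod 29 = 8^2 * 8 = 6*8 = 19
  bit 2 = 1: r = r^2 * 8 mod 29 = 19^2 * 8 = 13*8 = 17
  -> B = 17
s = B^a = 17^26 mod 29  (bits of 26 = 11010)
  bit 0 = 1: r = r^2 * 17 mod 29 = 1^2 * 17 = 1*17 = 17
  bit 1 = 1: r = r^2 * 17 mod 29 = 17^2 * 17 = 28*17 = 12
  bit 2 = 0: r = r^2 mod 29 = 12^2 = 28
  bit 3 = 1: r = r^2 * 17 mod 29 = 28^2 * 17 = 1*17 = 17
  bit 4 = 0: r = r^2 mod 29 = 17^2 = 28
  -> s = B^a = 28

Answer: 28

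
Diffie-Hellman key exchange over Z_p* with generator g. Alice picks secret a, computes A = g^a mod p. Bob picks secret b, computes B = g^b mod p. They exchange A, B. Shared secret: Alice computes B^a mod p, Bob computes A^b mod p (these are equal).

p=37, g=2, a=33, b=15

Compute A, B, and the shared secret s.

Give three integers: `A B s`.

A = 2^33 mod 37  (bits of 33 = 100001)
  bit 0 = 1: r = r^2 * 2 mod 37 = 1^2 * 2 = 1*2 = 2
  bit 1 = 0: r = r^2 mod 37 = 2^2 = 4
  bit 2 = 0: r = r^2 mod 37 = 4^2 = 16
  bit 3 = 0: r = r^2 mod 37 = 16^2 = 34
  bit 4 = 0: r = r^2 mod 37 = 34^2 = 9
  bit 5 = 1: r = r^2 * 2 mod 37 = 9^2 * 2 = 7*2 = 14
  -> A = 14
B = 2^15 mod 37  (bits of 15 = 1111)
  bit 0 = 1: r = r^2 * 2 mod 37 = 1^2 * 2 = 1*2 = 2
  bit 1 = 1: r = r^2 * 2 mod 37 = 2^2 * 2 = 4*2 = 8
  bit 2 = 1: r = r^2 * 2 mod 37 = 8^2 * 2 = 27*2 = 17
  bit 3 = 1: r = r^2 * 2 mod 37 = 17^2 * 2 = 30*2 = 23
  -> B = 23
s = B^a = 23^33 mod 37  (bits of 33 = 100001)
  bit 0 = 1: r = r^2 * 23 mod 37 = 1^2 * 23 = 1*23 = 23
  bit 1 = 0: r = r^2 mod 37 = 23^2 = 11
  bit 2 = 0: r = r^2 mod 37 = 11^2 = 10
  bit 3 = 0: r = r^2 mod 37 = 10^2 = 26
  bit 4 = 0: r = r^2 mod 37 = 26^2 = 10
  bit 5 = 1: r = r^2 * 23 mod 37 = 10^2 * 23 = 26*23 = 6
  -> s = B^a = 6

Answer: 14 23 6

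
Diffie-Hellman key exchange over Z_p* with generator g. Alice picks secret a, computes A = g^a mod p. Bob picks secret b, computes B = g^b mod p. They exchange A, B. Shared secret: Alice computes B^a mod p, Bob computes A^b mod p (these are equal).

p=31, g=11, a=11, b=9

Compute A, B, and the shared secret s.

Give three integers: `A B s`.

Answer: 24 23 23

Derivation:
A = 11^11 mod 31  (bits of 11 = 1011)
  bit 0 = 1: r = r^2 * 11 mod 31 = 1^2 * 11 = 1*11 = 11
  bit 1 = 0: r = r^2 mod 31 = 11^2 = 28
  bit 2 = 1: r = r^2 * 11 mod 31 = 28^2 * 11 = 9*11 = 6
  bit 3 = 1: r = r^2 * 11 mod 31 = 6^2 * 11 = 5*11 = 24
  -> A = 24
B = 11^9 mod 31  (bits of 9 = 1001)
  bit 0 = 1: r = r^2 * 11 mod 31 = 1^2 * 11 = 1*11 = 11
  bit 1 = 0: r = r^2 mod 31 = 11^2 = 28
  bit 2 = 0: r = r^2 mod 31 = 28^2 = 9
  bit 3 = 1: r = r^2 * 11 mod 31 = 9^2 * 11 = 19*11 = 23
  -> B = 23
s = B^a = 23^11 mod 31  (bits of 11 = 1011)
  bit 0 = 1: r = r^2 * 23 mod 31 = 1^2 * 23 = 1*23 = 23
  bit 1 = 0: r = r^2 mod 31 = 23^2 = 2
  bit 2 = 1: r = r^2 * 23 mod 31 = 2^2 * 23 = 4*23 = 30
  bit 3 = 1: r = r^2 * 23 mod 31 = 30^2 * 23 = 1*23 = 23
  -> s = B^a = 23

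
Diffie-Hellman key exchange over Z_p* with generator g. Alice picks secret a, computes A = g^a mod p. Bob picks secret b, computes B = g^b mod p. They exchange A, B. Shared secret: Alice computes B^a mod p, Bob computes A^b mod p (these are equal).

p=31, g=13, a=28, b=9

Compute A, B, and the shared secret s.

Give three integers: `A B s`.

A = 13^28 mod 31  (bits of 28 = 11100)
  bit 0 = 1: r = r^2 * 13 mod 31 = 1^2 * 13 = 1*13 = 13
  bit 1 = 1: r = r^2 * 13 mod 31 = 13^2 * 13 = 14*13 = 27
  bit 2 = 1: r = r^2 * 13 mod 31 = 27^2 * 13 = 16*13 = 22
  bit 3 = 0: r = r^2 mod 31 = 22^2 = 19
  bit 4 = 0: r = r^2 mod 31 = 19^2 = 20
  -> A = 20
B = 13^9 mod 31  (bits of 9 = 1001)
  bit 0 = 1: r = r^2 * 13 mod 31 = 1^2 * 13 = 1*13 = 13
  bit 1 = 0: r = r^2 mod 31 = 13^2 = 14
  bit 2 = 0: r = r^2 mod 31 = 14^2 = 10
  bit 3 = 1: r = r^2 * 13 mod 31 = 10^2 * 13 = 7*13 = 29
  -> B = 29
s = B^a = 29^28 mod 31  (bits of 28 = 11100)
  bit 0 = 1: r = r^2 * 29 mod 31 = 1^2 * 29 = 1*29 = 29
  bit 1 = 1: r = r^2 * 29 mod 31 = 29^2 * 29 = 4*29 = 23
  bit 2 = 1: r = r^2 * 29 mod 31 = 23^2 * 29 = 2*29 = 27
  bit 3 = 0: r = r^2 mod 31 = 27^2 = 16
  bit 4 = 0: r = r^2 mod 31 = 16^2 = 8
  -> s = B^a = 8

Answer: 20 29 8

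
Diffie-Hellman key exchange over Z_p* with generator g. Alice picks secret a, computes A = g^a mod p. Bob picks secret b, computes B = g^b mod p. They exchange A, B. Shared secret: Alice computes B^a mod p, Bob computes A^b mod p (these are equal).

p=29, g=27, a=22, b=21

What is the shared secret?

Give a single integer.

A = 27^22 mod 29  (bits of 22 = 10110)
  bit 0 = 1: r = r^2 * 27 mod 29 = 1^2 * 27 = 1*27 = 27
  bit 1 = 0: r = r^2 mod 29 = 27^2 = 4
  bit 2 = 1: r = r^2 * 27 mod 29 = 4^2 * 27 = 16*27 = 26
  bit 3 = 1: r = r^2 * 27 mod 29 = 26^2 * 27 = 9*27 = 11
  bit 4 = 0: r = r^2 mod 29 = 11^2 = 5
  -> A = 5
B = 27^21 mod 29  (bits of 21 = 10101)
  bit 0 = 1: r = r^2 * 27 mod 29 = 1^2 * 27 = 1*27 = 27
  bit 1 = 0: r = r^2 mod 29 = 27^2 = 4
  bit 2 = 1: r = r^2 * 27 mod 29 = 4^2 * 27 = 16*27 = 26
  bit 3 = 0: r = r^2 mod 29 = 26^2 = 9
  bit 4 = 1: r = r^2 * 27 mod 29 = 9^2 * 27 = 23*27 = 12
  -> B = 12
s = B^a = 12^22 mod 29  (bits of 22 = 10110)
  bit 0 = 1: r = r^2 * 12 mod 29 = 1^2 * 12 = 1*12 = 12
  bit 1 = 0: r = r^2 mod 29 = 12^2 = 28
  bit 2 = 1: r = r^2 * 12 mod 29 = 28^2 * 12 = 1*12 = 12
  bit 3 = 1: r = r^2 * 12 mod 29 = 12^2 * 12 = 28*12 = 17
  bit 4 = 0: r = r^2 mod 29 = 17^2 = 28
  -> s = B^a = 28

Answer: 28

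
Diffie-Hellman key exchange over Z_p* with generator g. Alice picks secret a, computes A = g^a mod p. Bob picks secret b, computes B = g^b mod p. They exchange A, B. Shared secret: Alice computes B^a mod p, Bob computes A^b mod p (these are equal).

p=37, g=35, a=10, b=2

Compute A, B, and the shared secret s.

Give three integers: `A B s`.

A = 35^10 mod 37  (bits of 10 = 1010)
  bit 0 = 1: r = r^2 * 35 mod 37 = 1^2 * 35 = 1*35 = 35
  bit 1 = 0: r = r^2 mod 37 = 35^2 = 4
  bit 2 = 1: r = r^2 * 35 mod 37 = 4^2 * 35 = 16*35 = 5
  bit 3 = 0: r = r^2 mod 37 = 5^2 = 25
  -> A = 25
B = 35^2 mod 37  (bits of 2 = 10)
  bit 0 = 1: r = r^2 * 35 mod 37 = 1^2 * 35 = 1*35 = 35
  bit 1 = 0: r = r^2 mod 37 = 35^2 = 4
  -> B = 4
s = B^a = 4^10 mod 37  (bits of 10 = 1010)
  bit 0 = 1: r = r^2 * 4 mod 37 = 1^2 * 4 = 1*4 = 4
  bit 1 = 0: r = r^2 mod 37 = 4^2 = 16
  bit 2 = 1: r = r^2 * 4 mod 37 = 16^2 * 4 = 34*4 = 25
  bit 3 = 0: r = r^2 mod 37 = 25^2 = 33
  -> s = B^a = 33

Answer: 25 4 33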